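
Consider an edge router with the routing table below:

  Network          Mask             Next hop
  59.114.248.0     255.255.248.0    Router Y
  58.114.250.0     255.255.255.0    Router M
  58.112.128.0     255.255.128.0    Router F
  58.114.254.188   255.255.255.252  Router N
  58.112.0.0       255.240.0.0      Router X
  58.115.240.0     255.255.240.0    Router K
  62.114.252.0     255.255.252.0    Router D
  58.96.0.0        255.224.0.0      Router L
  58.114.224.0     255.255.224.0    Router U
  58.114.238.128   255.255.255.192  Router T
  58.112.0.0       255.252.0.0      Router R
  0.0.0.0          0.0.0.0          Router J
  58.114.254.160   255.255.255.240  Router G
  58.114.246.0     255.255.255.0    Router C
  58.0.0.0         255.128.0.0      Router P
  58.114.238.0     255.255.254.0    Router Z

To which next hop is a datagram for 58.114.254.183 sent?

Routes whose prefix contains 58.114.254.183:
  0.0.0.0/0 (default, matches everything) -> Router J
  58.0.0.0/9 (58.0.0.0 - 58.127.255.255) -> Router P
  58.96.0.0/11 (58.96.0.0 - 58.127.255.255) -> Router L
  58.112.0.0/12 (58.112.0.0 - 58.127.255.255) -> Router X
  58.112.0.0/14 (58.112.0.0 - 58.115.255.255) -> Router R
  58.114.224.0/19 (58.114.224.0 - 58.114.255.255) -> Router U
More-specific entries that do NOT match:
  58.114.254.188/30 (58.114.254.188 - 58.114.254.191) does not contain 58.114.254.183
  58.114.254.160/28 (58.114.254.160 - 58.114.254.175) does not contain 58.114.254.183
  58.114.238.128/26 (58.114.238.128 - 58.114.238.191) does not contain 58.114.254.183
  58.114.250.0/24 (58.114.250.0 - 58.114.250.255) does not contain 58.114.254.183
  58.114.246.0/24 (58.114.246.0 - 58.114.246.255) does not contain 58.114.254.183
  58.114.238.0/23 (58.114.238.0 - 58.114.239.255) does not contain 58.114.254.183
  62.114.252.0/22 (62.114.252.0 - 62.114.255.255) does not contain 58.114.254.183
  59.114.248.0/21 (59.114.248.0 - 59.114.255.255) does not contain 58.114.254.183
  58.115.240.0/20 (58.115.240.0 - 58.115.255.255) does not contain 58.114.254.183
Longest matching prefix is /19 -> next hop Router U.

Router U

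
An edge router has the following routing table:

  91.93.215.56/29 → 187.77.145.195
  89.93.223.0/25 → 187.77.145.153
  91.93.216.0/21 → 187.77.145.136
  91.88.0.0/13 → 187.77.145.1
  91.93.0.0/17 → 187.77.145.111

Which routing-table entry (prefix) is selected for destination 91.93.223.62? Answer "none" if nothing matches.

91.93.216.0/21

Entries matching 91.93.223.62:
  91.88.0.0/13 (91.88.0.0 - 91.95.255.255)
  91.93.216.0/21 (91.93.216.0 - 91.93.223.255)
Most specific is 91.93.216.0/21.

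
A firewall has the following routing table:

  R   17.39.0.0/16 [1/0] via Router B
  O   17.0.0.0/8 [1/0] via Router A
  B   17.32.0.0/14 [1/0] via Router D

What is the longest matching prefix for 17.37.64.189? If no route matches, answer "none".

17.0.0.0/8

Entries matching 17.37.64.189:
  17.0.0.0/8 (17.0.0.0 - 17.255.255.255)
Most specific is 17.0.0.0/8.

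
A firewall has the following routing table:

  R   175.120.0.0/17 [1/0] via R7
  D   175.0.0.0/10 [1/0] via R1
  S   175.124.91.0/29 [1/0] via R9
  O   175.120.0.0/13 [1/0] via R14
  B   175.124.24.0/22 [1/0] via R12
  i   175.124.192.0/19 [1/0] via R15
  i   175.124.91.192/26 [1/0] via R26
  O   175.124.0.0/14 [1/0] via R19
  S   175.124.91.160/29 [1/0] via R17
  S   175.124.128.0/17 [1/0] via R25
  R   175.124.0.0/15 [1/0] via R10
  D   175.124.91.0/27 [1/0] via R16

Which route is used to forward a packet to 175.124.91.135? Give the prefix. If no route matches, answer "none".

Entries matching 175.124.91.135:
  175.120.0.0/13 (175.120.0.0 - 175.127.255.255)
  175.124.0.0/14 (175.124.0.0 - 175.127.255.255)
  175.124.0.0/15 (175.124.0.0 - 175.125.255.255)
Most specific is 175.124.0.0/15.

175.124.0.0/15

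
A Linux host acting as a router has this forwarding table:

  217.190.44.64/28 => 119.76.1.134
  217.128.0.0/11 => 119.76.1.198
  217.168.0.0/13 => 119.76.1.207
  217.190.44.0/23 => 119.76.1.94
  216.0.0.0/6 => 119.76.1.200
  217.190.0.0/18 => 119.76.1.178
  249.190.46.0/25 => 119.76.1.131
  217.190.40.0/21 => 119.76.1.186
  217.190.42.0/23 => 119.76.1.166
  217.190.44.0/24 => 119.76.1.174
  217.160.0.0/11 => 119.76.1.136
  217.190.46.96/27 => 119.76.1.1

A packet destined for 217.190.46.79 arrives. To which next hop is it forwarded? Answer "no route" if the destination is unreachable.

119.76.1.186

Routes whose prefix contains 217.190.46.79:
  216.0.0.0/6 (216.0.0.0 - 219.255.255.255) -> 119.76.1.200
  217.160.0.0/11 (217.160.0.0 - 217.191.255.255) -> 119.76.1.136
  217.190.0.0/18 (217.190.0.0 - 217.190.63.255) -> 119.76.1.178
  217.190.40.0/21 (217.190.40.0 - 217.190.47.255) -> 119.76.1.186
More-specific entries that do NOT match:
  217.190.44.64/28 (217.190.44.64 - 217.190.44.79) does not contain 217.190.46.79
  217.190.46.96/27 (217.190.46.96 - 217.190.46.127) does not contain 217.190.46.79
  249.190.46.0/25 (249.190.46.0 - 249.190.46.127) does not contain 217.190.46.79
  217.190.44.0/24 (217.190.44.0 - 217.190.44.255) does not contain 217.190.46.79
  217.190.44.0/23 (217.190.44.0 - 217.190.45.255) does not contain 217.190.46.79
  217.190.42.0/23 (217.190.42.0 - 217.190.43.255) does not contain 217.190.46.79
Longest matching prefix is /21 -> next hop 119.76.1.186.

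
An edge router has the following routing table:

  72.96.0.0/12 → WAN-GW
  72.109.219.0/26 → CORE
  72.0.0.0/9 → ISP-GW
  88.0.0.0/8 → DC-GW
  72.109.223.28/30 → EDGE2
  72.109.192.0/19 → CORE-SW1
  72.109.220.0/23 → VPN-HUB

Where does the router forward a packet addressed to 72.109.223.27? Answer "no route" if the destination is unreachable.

Routes whose prefix contains 72.109.223.27:
  72.0.0.0/9 (72.0.0.0 - 72.127.255.255) -> ISP-GW
  72.96.0.0/12 (72.96.0.0 - 72.111.255.255) -> WAN-GW
  72.109.192.0/19 (72.109.192.0 - 72.109.223.255) -> CORE-SW1
More-specific entries that do NOT match:
  72.109.223.28/30 (72.109.223.28 - 72.109.223.31) does not contain 72.109.223.27
  72.109.219.0/26 (72.109.219.0 - 72.109.219.63) does not contain 72.109.223.27
  72.109.220.0/23 (72.109.220.0 - 72.109.221.255) does not contain 72.109.223.27
Longest matching prefix is /19 -> next hop CORE-SW1.

CORE-SW1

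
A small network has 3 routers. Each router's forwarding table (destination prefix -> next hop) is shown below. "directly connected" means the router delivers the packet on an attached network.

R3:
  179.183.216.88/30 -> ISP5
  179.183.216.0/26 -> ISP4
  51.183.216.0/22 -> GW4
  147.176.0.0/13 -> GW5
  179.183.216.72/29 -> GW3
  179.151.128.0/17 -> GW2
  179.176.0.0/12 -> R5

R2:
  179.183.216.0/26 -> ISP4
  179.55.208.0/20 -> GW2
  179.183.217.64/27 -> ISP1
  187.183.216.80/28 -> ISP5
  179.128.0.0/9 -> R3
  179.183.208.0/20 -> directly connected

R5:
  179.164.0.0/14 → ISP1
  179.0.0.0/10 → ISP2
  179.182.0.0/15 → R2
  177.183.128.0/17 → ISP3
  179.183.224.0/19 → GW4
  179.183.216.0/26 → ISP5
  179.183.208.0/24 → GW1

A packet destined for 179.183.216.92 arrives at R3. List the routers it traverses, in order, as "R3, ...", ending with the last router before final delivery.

At R3: longest match for 179.183.216.92 is 179.176.0.0/12 -> R5
At R5: longest match for 179.183.216.92 is 179.182.0.0/15 -> R2
At R2: longest match for 179.183.216.92 is 179.183.208.0/20 -> directly connected

R3, R5, R2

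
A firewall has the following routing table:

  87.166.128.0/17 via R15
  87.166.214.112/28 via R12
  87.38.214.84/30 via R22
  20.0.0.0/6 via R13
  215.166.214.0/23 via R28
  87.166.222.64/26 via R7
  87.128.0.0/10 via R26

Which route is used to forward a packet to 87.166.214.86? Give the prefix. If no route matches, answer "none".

Entries matching 87.166.214.86:
  87.128.0.0/10 (87.128.0.0 - 87.191.255.255)
  87.166.128.0/17 (87.166.128.0 - 87.166.255.255)
Most specific is 87.166.128.0/17.

87.166.128.0/17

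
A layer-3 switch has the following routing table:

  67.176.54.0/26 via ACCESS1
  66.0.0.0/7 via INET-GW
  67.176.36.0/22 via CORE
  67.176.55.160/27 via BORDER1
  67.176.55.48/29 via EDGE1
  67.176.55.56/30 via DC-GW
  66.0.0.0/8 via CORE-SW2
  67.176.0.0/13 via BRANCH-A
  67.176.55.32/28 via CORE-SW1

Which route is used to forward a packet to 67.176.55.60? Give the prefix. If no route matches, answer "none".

Entries matching 67.176.55.60:
  66.0.0.0/7 (66.0.0.0 - 67.255.255.255)
  67.176.0.0/13 (67.176.0.0 - 67.183.255.255)
Most specific is 67.176.0.0/13.

67.176.0.0/13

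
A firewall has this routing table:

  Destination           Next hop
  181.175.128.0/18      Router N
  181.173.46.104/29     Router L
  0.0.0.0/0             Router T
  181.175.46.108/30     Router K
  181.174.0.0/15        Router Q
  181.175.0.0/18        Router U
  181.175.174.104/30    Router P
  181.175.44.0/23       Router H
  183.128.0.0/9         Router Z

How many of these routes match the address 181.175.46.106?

3

Prefixes containing 181.175.46.106:
  0.0.0.0/0 (default, matches everything)
  181.174.0.0/15 (181.174.0.0 - 181.175.255.255)
  181.175.0.0/18 (181.175.0.0 - 181.175.63.255)
Total matching entries: 3.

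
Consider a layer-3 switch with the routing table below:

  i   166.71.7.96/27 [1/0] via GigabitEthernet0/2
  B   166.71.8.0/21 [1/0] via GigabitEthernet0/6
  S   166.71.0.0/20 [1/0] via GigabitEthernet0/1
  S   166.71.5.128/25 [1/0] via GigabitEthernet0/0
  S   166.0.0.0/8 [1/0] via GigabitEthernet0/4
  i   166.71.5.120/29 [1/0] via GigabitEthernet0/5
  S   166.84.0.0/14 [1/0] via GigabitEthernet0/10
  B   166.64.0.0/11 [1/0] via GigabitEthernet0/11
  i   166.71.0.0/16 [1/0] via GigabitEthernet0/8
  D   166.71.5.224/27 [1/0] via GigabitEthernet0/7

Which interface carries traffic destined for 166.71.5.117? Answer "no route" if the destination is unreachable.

GigabitEthernet0/1

Routes whose prefix contains 166.71.5.117:
  166.0.0.0/8 (166.0.0.0 - 166.255.255.255) -> GigabitEthernet0/4
  166.64.0.0/11 (166.64.0.0 - 166.95.255.255) -> GigabitEthernet0/11
  166.71.0.0/16 (166.71.0.0 - 166.71.255.255) -> GigabitEthernet0/8
  166.71.0.0/20 (166.71.0.0 - 166.71.15.255) -> GigabitEthernet0/1
More-specific entries that do NOT match:
  166.71.5.120/29 (166.71.5.120 - 166.71.5.127) does not contain 166.71.5.117
  166.71.7.96/27 (166.71.7.96 - 166.71.7.127) does not contain 166.71.5.117
  166.71.5.224/27 (166.71.5.224 - 166.71.5.255) does not contain 166.71.5.117
  166.71.5.128/25 (166.71.5.128 - 166.71.5.255) does not contain 166.71.5.117
  166.71.8.0/21 (166.71.8.0 - 166.71.15.255) does not contain 166.71.5.117
Longest matching prefix is /20 -> interface GigabitEthernet0/1.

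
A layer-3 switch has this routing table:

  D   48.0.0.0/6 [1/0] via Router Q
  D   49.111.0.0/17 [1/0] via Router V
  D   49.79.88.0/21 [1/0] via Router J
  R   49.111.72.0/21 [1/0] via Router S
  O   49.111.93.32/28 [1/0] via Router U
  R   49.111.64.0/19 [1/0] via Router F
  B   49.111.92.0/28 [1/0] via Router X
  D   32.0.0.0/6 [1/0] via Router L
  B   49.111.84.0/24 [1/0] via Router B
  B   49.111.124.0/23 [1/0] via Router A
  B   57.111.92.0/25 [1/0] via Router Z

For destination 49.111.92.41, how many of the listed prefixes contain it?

Prefixes containing 49.111.92.41:
  48.0.0.0/6 (48.0.0.0 - 51.255.255.255)
  49.111.0.0/17 (49.111.0.0 - 49.111.127.255)
  49.111.64.0/19 (49.111.64.0 - 49.111.95.255)
Total matching entries: 3.

3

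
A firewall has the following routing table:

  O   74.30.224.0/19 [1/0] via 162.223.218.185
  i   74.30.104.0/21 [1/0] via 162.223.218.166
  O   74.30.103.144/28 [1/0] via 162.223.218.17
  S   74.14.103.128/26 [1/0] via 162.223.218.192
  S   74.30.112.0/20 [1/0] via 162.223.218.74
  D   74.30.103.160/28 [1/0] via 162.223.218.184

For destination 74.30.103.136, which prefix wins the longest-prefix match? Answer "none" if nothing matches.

74.30.103.136 is outside every listed prefix and there is no default route.

none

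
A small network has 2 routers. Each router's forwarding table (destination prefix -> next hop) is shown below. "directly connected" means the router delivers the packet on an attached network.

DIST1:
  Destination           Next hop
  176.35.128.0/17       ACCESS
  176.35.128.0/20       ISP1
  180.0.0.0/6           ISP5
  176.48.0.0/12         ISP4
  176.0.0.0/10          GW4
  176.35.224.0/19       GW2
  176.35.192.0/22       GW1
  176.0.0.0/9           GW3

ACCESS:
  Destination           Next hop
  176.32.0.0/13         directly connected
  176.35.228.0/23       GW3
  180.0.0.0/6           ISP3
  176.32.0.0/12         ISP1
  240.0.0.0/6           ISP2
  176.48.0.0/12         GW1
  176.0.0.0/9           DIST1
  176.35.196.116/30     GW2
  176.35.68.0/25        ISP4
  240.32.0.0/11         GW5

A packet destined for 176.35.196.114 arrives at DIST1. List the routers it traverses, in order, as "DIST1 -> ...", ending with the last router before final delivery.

At DIST1: longest match for 176.35.196.114 is 176.35.128.0/17 -> ACCESS
At ACCESS: longest match for 176.35.196.114 is 176.32.0.0/13 -> directly connected

DIST1 -> ACCESS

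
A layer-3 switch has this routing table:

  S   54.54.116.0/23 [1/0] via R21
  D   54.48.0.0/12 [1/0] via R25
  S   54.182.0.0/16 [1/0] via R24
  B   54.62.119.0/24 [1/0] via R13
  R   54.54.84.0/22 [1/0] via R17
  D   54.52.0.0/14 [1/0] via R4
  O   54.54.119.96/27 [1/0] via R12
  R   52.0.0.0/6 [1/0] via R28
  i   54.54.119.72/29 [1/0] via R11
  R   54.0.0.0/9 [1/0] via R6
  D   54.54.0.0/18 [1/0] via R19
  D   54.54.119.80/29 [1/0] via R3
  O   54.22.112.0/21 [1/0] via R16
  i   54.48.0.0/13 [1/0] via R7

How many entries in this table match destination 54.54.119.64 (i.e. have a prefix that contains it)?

Prefixes containing 54.54.119.64:
  52.0.0.0/6 (52.0.0.0 - 55.255.255.255)
  54.0.0.0/9 (54.0.0.0 - 54.127.255.255)
  54.48.0.0/12 (54.48.0.0 - 54.63.255.255)
  54.48.0.0/13 (54.48.0.0 - 54.55.255.255)
  54.52.0.0/14 (54.52.0.0 - 54.55.255.255)
Total matching entries: 5.

5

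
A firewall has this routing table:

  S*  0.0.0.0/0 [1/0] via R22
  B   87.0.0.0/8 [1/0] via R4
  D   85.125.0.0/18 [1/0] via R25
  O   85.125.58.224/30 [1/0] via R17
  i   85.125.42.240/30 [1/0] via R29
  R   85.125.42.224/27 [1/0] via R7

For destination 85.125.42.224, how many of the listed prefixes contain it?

Prefixes containing 85.125.42.224:
  0.0.0.0/0 (default, matches everything)
  85.125.0.0/18 (85.125.0.0 - 85.125.63.255)
  85.125.42.224/27 (85.125.42.224 - 85.125.42.255)
Total matching entries: 3.

3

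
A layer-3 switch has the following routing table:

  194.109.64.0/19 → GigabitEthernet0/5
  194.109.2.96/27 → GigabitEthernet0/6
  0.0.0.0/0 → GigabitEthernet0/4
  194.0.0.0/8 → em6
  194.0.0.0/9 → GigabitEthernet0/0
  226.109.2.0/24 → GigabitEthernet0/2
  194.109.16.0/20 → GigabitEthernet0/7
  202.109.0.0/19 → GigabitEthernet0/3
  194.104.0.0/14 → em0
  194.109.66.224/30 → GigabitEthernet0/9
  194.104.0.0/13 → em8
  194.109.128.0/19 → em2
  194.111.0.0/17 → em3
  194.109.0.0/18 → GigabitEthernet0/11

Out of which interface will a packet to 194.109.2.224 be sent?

GigabitEthernet0/11

Routes whose prefix contains 194.109.2.224:
  0.0.0.0/0 (default, matches everything) -> GigabitEthernet0/4
  194.0.0.0/8 (194.0.0.0 - 194.255.255.255) -> em6
  194.0.0.0/9 (194.0.0.0 - 194.127.255.255) -> GigabitEthernet0/0
  194.104.0.0/13 (194.104.0.0 - 194.111.255.255) -> em8
  194.109.0.0/18 (194.109.0.0 - 194.109.63.255) -> GigabitEthernet0/11
More-specific entries that do NOT match:
  194.109.66.224/30 (194.109.66.224 - 194.109.66.227) does not contain 194.109.2.224
  194.109.2.96/27 (194.109.2.96 - 194.109.2.127) does not contain 194.109.2.224
  226.109.2.0/24 (226.109.2.0 - 226.109.2.255) does not contain 194.109.2.224
  194.109.16.0/20 (194.109.16.0 - 194.109.31.255) does not contain 194.109.2.224
  194.109.64.0/19 (194.109.64.0 - 194.109.95.255) does not contain 194.109.2.224
  202.109.0.0/19 (202.109.0.0 - 202.109.31.255) does not contain 194.109.2.224
  194.109.128.0/19 (194.109.128.0 - 194.109.159.255) does not contain 194.109.2.224
Longest matching prefix is /18 -> interface GigabitEthernet0/11.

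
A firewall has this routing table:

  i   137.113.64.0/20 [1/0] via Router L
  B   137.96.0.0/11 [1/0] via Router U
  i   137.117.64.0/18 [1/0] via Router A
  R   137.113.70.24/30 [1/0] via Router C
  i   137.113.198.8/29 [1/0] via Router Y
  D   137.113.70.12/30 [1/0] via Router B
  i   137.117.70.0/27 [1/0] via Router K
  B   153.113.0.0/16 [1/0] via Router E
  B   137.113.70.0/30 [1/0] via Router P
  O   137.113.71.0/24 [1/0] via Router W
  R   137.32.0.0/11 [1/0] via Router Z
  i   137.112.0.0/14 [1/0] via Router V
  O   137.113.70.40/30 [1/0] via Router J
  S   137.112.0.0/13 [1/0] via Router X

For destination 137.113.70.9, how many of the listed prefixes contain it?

Prefixes containing 137.113.70.9:
  137.96.0.0/11 (137.96.0.0 - 137.127.255.255)
  137.112.0.0/13 (137.112.0.0 - 137.119.255.255)
  137.112.0.0/14 (137.112.0.0 - 137.115.255.255)
  137.113.64.0/20 (137.113.64.0 - 137.113.79.255)
Total matching entries: 4.

4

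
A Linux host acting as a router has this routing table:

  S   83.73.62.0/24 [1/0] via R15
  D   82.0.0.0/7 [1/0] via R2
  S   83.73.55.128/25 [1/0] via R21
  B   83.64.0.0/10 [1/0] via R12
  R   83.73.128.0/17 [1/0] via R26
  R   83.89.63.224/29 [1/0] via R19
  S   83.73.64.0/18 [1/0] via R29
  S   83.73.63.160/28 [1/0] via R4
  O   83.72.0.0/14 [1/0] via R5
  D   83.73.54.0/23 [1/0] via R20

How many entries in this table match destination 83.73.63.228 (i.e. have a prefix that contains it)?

Prefixes containing 83.73.63.228:
  82.0.0.0/7 (82.0.0.0 - 83.255.255.255)
  83.64.0.0/10 (83.64.0.0 - 83.127.255.255)
  83.72.0.0/14 (83.72.0.0 - 83.75.255.255)
Total matching entries: 3.

3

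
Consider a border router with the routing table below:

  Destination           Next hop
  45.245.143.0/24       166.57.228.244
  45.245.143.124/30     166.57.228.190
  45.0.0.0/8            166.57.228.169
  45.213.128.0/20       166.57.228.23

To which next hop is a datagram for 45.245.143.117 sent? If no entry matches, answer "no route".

166.57.228.244

Routes whose prefix contains 45.245.143.117:
  45.0.0.0/8 (45.0.0.0 - 45.255.255.255) -> 166.57.228.169
  45.245.143.0/24 (45.245.143.0 - 45.245.143.255) -> 166.57.228.244
More-specific entries that do NOT match:
  45.245.143.124/30 (45.245.143.124 - 45.245.143.127) does not contain 45.245.143.117
Longest matching prefix is /24 -> next hop 166.57.228.244.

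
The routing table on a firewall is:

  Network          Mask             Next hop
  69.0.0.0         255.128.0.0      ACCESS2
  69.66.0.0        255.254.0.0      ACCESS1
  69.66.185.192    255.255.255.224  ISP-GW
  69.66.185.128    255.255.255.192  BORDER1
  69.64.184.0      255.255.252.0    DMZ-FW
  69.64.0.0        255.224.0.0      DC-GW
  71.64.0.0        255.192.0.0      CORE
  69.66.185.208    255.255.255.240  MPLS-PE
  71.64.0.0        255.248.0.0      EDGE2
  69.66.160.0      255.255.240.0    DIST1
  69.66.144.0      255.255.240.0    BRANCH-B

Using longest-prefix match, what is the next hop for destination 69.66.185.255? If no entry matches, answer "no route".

ACCESS1

Routes whose prefix contains 69.66.185.255:
  69.0.0.0/9 (69.0.0.0 - 69.127.255.255) -> ACCESS2
  69.64.0.0/11 (69.64.0.0 - 69.95.255.255) -> DC-GW
  69.66.0.0/15 (69.66.0.0 - 69.67.255.255) -> ACCESS1
More-specific entries that do NOT match:
  69.66.185.208/28 (69.66.185.208 - 69.66.185.223) does not contain 69.66.185.255
  69.66.185.192/27 (69.66.185.192 - 69.66.185.223) does not contain 69.66.185.255
  69.66.185.128/26 (69.66.185.128 - 69.66.185.191) does not contain 69.66.185.255
  69.64.184.0/22 (69.64.184.0 - 69.64.187.255) does not contain 69.66.185.255
  69.66.160.0/20 (69.66.160.0 - 69.66.175.255) does not contain 69.66.185.255
  69.66.144.0/20 (69.66.144.0 - 69.66.159.255) does not contain 69.66.185.255
Longest matching prefix is /15 -> next hop ACCESS1.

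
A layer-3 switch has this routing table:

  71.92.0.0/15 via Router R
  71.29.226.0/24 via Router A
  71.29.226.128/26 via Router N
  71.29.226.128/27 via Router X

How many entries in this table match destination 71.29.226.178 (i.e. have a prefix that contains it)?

2

Prefixes containing 71.29.226.178:
  71.29.226.0/24 (71.29.226.0 - 71.29.226.255)
  71.29.226.128/26 (71.29.226.128 - 71.29.226.191)
Total matching entries: 2.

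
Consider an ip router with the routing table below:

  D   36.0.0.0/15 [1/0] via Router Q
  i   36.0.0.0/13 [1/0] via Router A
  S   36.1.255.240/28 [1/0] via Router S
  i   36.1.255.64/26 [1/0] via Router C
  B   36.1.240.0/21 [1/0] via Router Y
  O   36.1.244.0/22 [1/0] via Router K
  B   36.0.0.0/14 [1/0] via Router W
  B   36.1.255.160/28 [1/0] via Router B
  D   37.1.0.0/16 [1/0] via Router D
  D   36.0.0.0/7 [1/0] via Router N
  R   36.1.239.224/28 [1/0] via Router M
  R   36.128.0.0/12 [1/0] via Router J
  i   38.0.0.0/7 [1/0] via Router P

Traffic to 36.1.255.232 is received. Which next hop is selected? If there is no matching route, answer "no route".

Router Q

Routes whose prefix contains 36.1.255.232:
  36.0.0.0/7 (36.0.0.0 - 37.255.255.255) -> Router N
  36.0.0.0/13 (36.0.0.0 - 36.7.255.255) -> Router A
  36.0.0.0/14 (36.0.0.0 - 36.3.255.255) -> Router W
  36.0.0.0/15 (36.0.0.0 - 36.1.255.255) -> Router Q
More-specific entries that do NOT match:
  36.1.255.240/28 (36.1.255.240 - 36.1.255.255) does not contain 36.1.255.232
  36.1.255.160/28 (36.1.255.160 - 36.1.255.175) does not contain 36.1.255.232
  36.1.239.224/28 (36.1.239.224 - 36.1.239.239) does not contain 36.1.255.232
  36.1.255.64/26 (36.1.255.64 - 36.1.255.127) does not contain 36.1.255.232
  36.1.244.0/22 (36.1.244.0 - 36.1.247.255) does not contain 36.1.255.232
  36.1.240.0/21 (36.1.240.0 - 36.1.247.255) does not contain 36.1.255.232
  37.1.0.0/16 (37.1.0.0 - 37.1.255.255) does not contain 36.1.255.232
Longest matching prefix is /15 -> next hop Router Q.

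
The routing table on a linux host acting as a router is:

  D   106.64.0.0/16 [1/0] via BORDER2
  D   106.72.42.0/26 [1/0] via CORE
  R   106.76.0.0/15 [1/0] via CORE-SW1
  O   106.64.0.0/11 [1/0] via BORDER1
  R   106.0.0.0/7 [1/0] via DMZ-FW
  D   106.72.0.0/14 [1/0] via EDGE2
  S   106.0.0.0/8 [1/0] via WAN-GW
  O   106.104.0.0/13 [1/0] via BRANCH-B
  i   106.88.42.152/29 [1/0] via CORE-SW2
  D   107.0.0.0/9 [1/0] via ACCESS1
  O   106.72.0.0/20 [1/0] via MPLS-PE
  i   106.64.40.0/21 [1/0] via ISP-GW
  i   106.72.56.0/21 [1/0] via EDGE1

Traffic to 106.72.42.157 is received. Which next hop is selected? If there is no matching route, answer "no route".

Routes whose prefix contains 106.72.42.157:
  106.0.0.0/7 (106.0.0.0 - 107.255.255.255) -> DMZ-FW
  106.0.0.0/8 (106.0.0.0 - 106.255.255.255) -> WAN-GW
  106.64.0.0/11 (106.64.0.0 - 106.95.255.255) -> BORDER1
  106.72.0.0/14 (106.72.0.0 - 106.75.255.255) -> EDGE2
More-specific entries that do NOT match:
  106.88.42.152/29 (106.88.42.152 - 106.88.42.159) does not contain 106.72.42.157
  106.72.42.0/26 (106.72.42.0 - 106.72.42.63) does not contain 106.72.42.157
  106.64.40.0/21 (106.64.40.0 - 106.64.47.255) does not contain 106.72.42.157
  106.72.56.0/21 (106.72.56.0 - 106.72.63.255) does not contain 106.72.42.157
  106.72.0.0/20 (106.72.0.0 - 106.72.15.255) does not contain 106.72.42.157
  106.64.0.0/16 (106.64.0.0 - 106.64.255.255) does not contain 106.72.42.157
  106.76.0.0/15 (106.76.0.0 - 106.77.255.255) does not contain 106.72.42.157
Longest matching prefix is /14 -> next hop EDGE2.

EDGE2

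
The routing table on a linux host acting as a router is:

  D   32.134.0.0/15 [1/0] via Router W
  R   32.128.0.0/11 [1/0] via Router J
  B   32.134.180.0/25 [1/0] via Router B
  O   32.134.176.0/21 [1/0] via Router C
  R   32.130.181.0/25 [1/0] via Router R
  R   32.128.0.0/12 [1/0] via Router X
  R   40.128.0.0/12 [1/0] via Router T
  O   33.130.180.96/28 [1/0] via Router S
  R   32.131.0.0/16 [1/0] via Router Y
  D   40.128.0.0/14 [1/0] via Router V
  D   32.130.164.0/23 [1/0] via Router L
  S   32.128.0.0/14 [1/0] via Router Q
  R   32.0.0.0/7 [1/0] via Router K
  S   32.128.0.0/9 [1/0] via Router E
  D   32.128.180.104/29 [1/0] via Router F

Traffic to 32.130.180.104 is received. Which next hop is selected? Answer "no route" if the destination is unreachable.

Router Q

Routes whose prefix contains 32.130.180.104:
  32.0.0.0/7 (32.0.0.0 - 33.255.255.255) -> Router K
  32.128.0.0/9 (32.128.0.0 - 32.255.255.255) -> Router E
  32.128.0.0/11 (32.128.0.0 - 32.159.255.255) -> Router J
  32.128.0.0/12 (32.128.0.0 - 32.143.255.255) -> Router X
  32.128.0.0/14 (32.128.0.0 - 32.131.255.255) -> Router Q
More-specific entries that do NOT match:
  32.128.180.104/29 (32.128.180.104 - 32.128.180.111) does not contain 32.130.180.104
  33.130.180.96/28 (33.130.180.96 - 33.130.180.111) does not contain 32.130.180.104
  32.134.180.0/25 (32.134.180.0 - 32.134.180.127) does not contain 32.130.180.104
  32.130.181.0/25 (32.130.181.0 - 32.130.181.127) does not contain 32.130.180.104
  32.130.164.0/23 (32.130.164.0 - 32.130.165.255) does not contain 32.130.180.104
  32.134.176.0/21 (32.134.176.0 - 32.134.183.255) does not contain 32.130.180.104
  32.131.0.0/16 (32.131.0.0 - 32.131.255.255) does not contain 32.130.180.104
  32.134.0.0/15 (32.134.0.0 - 32.135.255.255) does not contain 32.130.180.104
Longest matching prefix is /14 -> next hop Router Q.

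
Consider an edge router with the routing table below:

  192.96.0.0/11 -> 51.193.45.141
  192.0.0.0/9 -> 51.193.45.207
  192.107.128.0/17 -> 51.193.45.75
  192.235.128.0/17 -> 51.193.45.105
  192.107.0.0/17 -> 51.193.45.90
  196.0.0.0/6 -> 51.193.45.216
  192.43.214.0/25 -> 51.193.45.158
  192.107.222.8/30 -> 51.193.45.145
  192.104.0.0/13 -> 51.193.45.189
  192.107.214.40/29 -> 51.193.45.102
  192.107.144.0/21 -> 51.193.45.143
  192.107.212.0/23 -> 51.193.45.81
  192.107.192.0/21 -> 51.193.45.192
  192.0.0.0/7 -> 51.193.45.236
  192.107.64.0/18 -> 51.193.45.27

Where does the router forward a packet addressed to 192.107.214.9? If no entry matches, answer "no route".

Routes whose prefix contains 192.107.214.9:
  192.0.0.0/7 (192.0.0.0 - 193.255.255.255) -> 51.193.45.236
  192.0.0.0/9 (192.0.0.0 - 192.127.255.255) -> 51.193.45.207
  192.96.0.0/11 (192.96.0.0 - 192.127.255.255) -> 51.193.45.141
  192.104.0.0/13 (192.104.0.0 - 192.111.255.255) -> 51.193.45.189
  192.107.128.0/17 (192.107.128.0 - 192.107.255.255) -> 51.193.45.75
More-specific entries that do NOT match:
  192.107.222.8/30 (192.107.222.8 - 192.107.222.11) does not contain 192.107.214.9
  192.107.214.40/29 (192.107.214.40 - 192.107.214.47) does not contain 192.107.214.9
  192.43.214.0/25 (192.43.214.0 - 192.43.214.127) does not contain 192.107.214.9
  192.107.212.0/23 (192.107.212.0 - 192.107.213.255) does not contain 192.107.214.9
  192.107.144.0/21 (192.107.144.0 - 192.107.151.255) does not contain 192.107.214.9
  192.107.192.0/21 (192.107.192.0 - 192.107.199.255) does not contain 192.107.214.9
  192.107.64.0/18 (192.107.64.0 - 192.107.127.255) does not contain 192.107.214.9
Longest matching prefix is /17 -> next hop 51.193.45.75.

51.193.45.75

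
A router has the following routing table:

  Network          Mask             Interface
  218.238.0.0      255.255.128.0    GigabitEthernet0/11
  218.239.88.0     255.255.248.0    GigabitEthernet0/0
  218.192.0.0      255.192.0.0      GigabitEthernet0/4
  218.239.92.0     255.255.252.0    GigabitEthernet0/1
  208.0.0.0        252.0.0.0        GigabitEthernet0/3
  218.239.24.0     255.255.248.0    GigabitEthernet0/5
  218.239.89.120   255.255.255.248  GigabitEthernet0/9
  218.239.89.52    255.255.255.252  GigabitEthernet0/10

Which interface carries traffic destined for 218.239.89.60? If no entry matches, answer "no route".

GigabitEthernet0/0

Routes whose prefix contains 218.239.89.60:
  218.192.0.0/10 (218.192.0.0 - 218.255.255.255) -> GigabitEthernet0/4
  218.239.88.0/21 (218.239.88.0 - 218.239.95.255) -> GigabitEthernet0/0
More-specific entries that do NOT match:
  218.239.89.52/30 (218.239.89.52 - 218.239.89.55) does not contain 218.239.89.60
  218.239.89.120/29 (218.239.89.120 - 218.239.89.127) does not contain 218.239.89.60
  218.239.92.0/22 (218.239.92.0 - 218.239.95.255) does not contain 218.239.89.60
Longest matching prefix is /21 -> interface GigabitEthernet0/0.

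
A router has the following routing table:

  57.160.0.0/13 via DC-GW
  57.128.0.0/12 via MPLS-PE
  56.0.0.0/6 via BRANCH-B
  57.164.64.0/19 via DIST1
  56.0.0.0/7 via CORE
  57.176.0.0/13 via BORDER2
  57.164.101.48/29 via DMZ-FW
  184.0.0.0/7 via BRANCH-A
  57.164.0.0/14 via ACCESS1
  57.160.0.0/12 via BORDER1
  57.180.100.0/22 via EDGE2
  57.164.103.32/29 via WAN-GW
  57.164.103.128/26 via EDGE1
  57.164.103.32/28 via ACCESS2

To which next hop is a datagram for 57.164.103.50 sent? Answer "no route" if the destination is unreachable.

ACCESS1

Routes whose prefix contains 57.164.103.50:
  56.0.0.0/6 (56.0.0.0 - 59.255.255.255) -> BRANCH-B
  56.0.0.0/7 (56.0.0.0 - 57.255.255.255) -> CORE
  57.160.0.0/12 (57.160.0.0 - 57.175.255.255) -> BORDER1
  57.160.0.0/13 (57.160.0.0 - 57.167.255.255) -> DC-GW
  57.164.0.0/14 (57.164.0.0 - 57.167.255.255) -> ACCESS1
More-specific entries that do NOT match:
  57.164.101.48/29 (57.164.101.48 - 57.164.101.55) does not contain 57.164.103.50
  57.164.103.32/29 (57.164.103.32 - 57.164.103.39) does not contain 57.164.103.50
  57.164.103.32/28 (57.164.103.32 - 57.164.103.47) does not contain 57.164.103.50
  57.164.103.128/26 (57.164.103.128 - 57.164.103.191) does not contain 57.164.103.50
  57.180.100.0/22 (57.180.100.0 - 57.180.103.255) does not contain 57.164.103.50
  57.164.64.0/19 (57.164.64.0 - 57.164.95.255) does not contain 57.164.103.50
Longest matching prefix is /14 -> next hop ACCESS1.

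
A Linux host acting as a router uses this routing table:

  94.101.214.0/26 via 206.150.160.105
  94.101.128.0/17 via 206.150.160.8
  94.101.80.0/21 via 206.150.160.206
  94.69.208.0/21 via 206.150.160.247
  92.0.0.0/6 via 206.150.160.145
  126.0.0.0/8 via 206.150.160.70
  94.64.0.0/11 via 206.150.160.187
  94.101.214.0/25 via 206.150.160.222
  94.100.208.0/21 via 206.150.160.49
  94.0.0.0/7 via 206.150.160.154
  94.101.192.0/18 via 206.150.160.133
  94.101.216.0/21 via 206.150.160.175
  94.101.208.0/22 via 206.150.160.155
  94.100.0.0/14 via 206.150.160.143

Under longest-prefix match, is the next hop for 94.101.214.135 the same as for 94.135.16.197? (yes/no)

no

94.101.214.135: longest match 94.101.192.0/18 -> 206.150.160.133
94.135.16.197: longest match 94.0.0.0/7 -> 206.150.160.154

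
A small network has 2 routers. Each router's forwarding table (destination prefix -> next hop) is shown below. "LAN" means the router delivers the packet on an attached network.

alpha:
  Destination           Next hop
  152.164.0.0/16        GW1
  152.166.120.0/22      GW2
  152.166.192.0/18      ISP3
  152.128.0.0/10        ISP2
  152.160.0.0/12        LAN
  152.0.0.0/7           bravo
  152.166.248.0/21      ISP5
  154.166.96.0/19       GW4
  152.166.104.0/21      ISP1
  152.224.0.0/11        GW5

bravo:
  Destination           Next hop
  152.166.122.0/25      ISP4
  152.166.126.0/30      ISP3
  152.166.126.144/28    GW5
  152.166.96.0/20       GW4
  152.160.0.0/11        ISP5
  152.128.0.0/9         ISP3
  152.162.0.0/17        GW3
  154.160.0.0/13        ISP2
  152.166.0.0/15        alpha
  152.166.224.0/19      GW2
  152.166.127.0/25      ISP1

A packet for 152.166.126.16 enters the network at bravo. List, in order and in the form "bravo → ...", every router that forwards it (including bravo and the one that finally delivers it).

bravo → alpha

At bravo: longest match for 152.166.126.16 is 152.166.0.0/15 -> alpha
At alpha: longest match for 152.166.126.16 is 152.160.0.0/12 -> LAN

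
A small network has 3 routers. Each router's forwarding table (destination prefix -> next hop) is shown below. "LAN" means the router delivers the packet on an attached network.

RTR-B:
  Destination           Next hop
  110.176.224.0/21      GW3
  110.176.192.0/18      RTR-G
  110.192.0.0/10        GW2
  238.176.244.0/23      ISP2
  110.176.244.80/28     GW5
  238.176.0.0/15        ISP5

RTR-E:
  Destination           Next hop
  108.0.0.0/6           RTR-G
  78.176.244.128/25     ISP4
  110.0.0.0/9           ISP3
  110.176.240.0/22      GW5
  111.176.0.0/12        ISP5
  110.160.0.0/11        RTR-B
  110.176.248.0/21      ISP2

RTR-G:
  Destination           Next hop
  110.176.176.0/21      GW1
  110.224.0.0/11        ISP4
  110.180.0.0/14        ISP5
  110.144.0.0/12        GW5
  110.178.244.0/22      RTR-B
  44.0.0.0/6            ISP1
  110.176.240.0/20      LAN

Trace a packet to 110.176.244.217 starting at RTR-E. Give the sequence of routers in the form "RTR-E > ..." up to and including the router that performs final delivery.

RTR-E > RTR-B > RTR-G

At RTR-E: longest match for 110.176.244.217 is 110.160.0.0/11 -> RTR-B
At RTR-B: longest match for 110.176.244.217 is 110.176.192.0/18 -> RTR-G
At RTR-G: longest match for 110.176.244.217 is 110.176.240.0/20 -> LAN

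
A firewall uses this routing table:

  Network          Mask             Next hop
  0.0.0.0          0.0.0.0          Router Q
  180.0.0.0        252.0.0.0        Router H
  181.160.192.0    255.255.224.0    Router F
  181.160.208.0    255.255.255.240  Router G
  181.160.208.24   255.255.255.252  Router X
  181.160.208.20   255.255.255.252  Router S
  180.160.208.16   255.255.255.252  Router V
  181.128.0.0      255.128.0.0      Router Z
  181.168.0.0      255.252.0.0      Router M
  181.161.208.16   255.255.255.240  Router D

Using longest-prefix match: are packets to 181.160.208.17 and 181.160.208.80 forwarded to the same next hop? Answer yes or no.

yes

181.160.208.17: longest match 181.160.192.0/19 -> Router F
181.160.208.80: longest match 181.160.192.0/19 -> Router F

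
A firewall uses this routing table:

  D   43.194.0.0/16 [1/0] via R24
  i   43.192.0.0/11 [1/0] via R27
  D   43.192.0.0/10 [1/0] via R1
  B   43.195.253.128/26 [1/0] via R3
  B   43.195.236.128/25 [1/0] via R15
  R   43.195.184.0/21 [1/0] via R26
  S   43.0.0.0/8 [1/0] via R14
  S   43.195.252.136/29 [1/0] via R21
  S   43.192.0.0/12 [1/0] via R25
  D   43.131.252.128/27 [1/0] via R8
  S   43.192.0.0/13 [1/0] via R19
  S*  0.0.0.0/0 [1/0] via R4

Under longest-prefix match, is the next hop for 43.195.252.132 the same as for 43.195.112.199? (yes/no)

43.195.252.132: longest match 43.192.0.0/13 -> R19
43.195.112.199: longest match 43.192.0.0/13 -> R19

yes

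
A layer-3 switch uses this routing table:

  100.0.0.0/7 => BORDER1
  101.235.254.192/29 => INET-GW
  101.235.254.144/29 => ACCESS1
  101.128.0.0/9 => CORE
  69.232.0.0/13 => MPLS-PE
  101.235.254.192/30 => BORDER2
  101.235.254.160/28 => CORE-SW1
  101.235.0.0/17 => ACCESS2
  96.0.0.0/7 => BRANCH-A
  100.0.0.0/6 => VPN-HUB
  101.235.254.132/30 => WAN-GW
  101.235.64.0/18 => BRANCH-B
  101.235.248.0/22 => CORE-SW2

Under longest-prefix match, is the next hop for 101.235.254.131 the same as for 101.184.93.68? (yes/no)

yes

101.235.254.131: longest match 101.128.0.0/9 -> CORE
101.184.93.68: longest match 101.128.0.0/9 -> CORE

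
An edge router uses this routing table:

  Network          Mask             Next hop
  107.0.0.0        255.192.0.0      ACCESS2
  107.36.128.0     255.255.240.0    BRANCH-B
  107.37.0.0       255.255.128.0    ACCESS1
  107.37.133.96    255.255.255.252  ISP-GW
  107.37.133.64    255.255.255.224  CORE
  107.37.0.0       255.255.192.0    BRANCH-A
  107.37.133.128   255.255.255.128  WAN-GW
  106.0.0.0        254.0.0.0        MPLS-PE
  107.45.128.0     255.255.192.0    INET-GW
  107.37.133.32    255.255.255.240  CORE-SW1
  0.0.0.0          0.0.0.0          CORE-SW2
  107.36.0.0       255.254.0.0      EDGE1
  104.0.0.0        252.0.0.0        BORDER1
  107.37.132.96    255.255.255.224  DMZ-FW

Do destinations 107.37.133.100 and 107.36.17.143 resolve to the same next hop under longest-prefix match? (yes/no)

yes

107.37.133.100: longest match 107.36.0.0/15 -> EDGE1
107.36.17.143: longest match 107.36.0.0/15 -> EDGE1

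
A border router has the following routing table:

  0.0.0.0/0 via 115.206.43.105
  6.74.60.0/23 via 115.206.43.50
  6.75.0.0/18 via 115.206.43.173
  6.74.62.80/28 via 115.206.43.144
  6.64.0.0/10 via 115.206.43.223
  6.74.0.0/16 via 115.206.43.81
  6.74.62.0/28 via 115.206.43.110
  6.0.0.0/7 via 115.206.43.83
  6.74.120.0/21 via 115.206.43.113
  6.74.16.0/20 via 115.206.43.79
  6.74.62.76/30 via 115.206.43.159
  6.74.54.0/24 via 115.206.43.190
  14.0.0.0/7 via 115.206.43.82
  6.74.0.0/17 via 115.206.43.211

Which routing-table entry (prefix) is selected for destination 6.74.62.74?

Entries matching 6.74.62.74:
  0.0.0.0/0 (default, matches everything)
  6.0.0.0/7 (6.0.0.0 - 7.255.255.255)
  6.64.0.0/10 (6.64.0.0 - 6.127.255.255)
  6.74.0.0/16 (6.74.0.0 - 6.74.255.255)
  6.74.0.0/17 (6.74.0.0 - 6.74.127.255)
Most specific is 6.74.0.0/17.

6.74.0.0/17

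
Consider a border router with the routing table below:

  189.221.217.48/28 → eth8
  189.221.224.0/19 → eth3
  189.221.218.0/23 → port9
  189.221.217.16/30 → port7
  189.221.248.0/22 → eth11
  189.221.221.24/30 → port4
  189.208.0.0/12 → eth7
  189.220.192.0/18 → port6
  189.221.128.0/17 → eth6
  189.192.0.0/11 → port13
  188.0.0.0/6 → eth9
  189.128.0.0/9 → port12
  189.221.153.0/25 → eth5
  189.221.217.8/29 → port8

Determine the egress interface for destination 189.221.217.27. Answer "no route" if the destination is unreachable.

Routes whose prefix contains 189.221.217.27:
  188.0.0.0/6 (188.0.0.0 - 191.255.255.255) -> eth9
  189.128.0.0/9 (189.128.0.0 - 189.255.255.255) -> port12
  189.192.0.0/11 (189.192.0.0 - 189.223.255.255) -> port13
  189.208.0.0/12 (189.208.0.0 - 189.223.255.255) -> eth7
  189.221.128.0/17 (189.221.128.0 - 189.221.255.255) -> eth6
More-specific entries that do NOT match:
  189.221.217.16/30 (189.221.217.16 - 189.221.217.19) does not contain 189.221.217.27
  189.221.221.24/30 (189.221.221.24 - 189.221.221.27) does not contain 189.221.217.27
  189.221.217.8/29 (189.221.217.8 - 189.221.217.15) does not contain 189.221.217.27
  189.221.217.48/28 (189.221.217.48 - 189.221.217.63) does not contain 189.221.217.27
  189.221.153.0/25 (189.221.153.0 - 189.221.153.127) does not contain 189.221.217.27
  189.221.218.0/23 (189.221.218.0 - 189.221.219.255) does not contain 189.221.217.27
  189.221.248.0/22 (189.221.248.0 - 189.221.251.255) does not contain 189.221.217.27
  189.221.224.0/19 (189.221.224.0 - 189.221.255.255) does not contain 189.221.217.27
  189.220.192.0/18 (189.220.192.0 - 189.220.255.255) does not contain 189.221.217.27
Longest matching prefix is /17 -> interface eth6.

eth6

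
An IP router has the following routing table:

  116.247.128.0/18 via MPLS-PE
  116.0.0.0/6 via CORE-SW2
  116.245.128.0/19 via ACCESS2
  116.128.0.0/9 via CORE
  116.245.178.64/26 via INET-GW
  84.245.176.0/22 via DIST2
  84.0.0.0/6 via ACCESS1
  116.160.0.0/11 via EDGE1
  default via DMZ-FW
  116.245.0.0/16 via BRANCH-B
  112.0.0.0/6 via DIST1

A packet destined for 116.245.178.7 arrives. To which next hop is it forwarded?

BRANCH-B

Routes whose prefix contains 116.245.178.7:
  0.0.0.0/0 (default, matches everything) -> DMZ-FW
  116.0.0.0/6 (116.0.0.0 - 119.255.255.255) -> CORE-SW2
  116.128.0.0/9 (116.128.0.0 - 116.255.255.255) -> CORE
  116.245.0.0/16 (116.245.0.0 - 116.245.255.255) -> BRANCH-B
More-specific entries that do NOT match:
  116.245.178.64/26 (116.245.178.64 - 116.245.178.127) does not contain 116.245.178.7
  84.245.176.0/22 (84.245.176.0 - 84.245.179.255) does not contain 116.245.178.7
  116.245.128.0/19 (116.245.128.0 - 116.245.159.255) does not contain 116.245.178.7
  116.247.128.0/18 (116.247.128.0 - 116.247.191.255) does not contain 116.245.178.7
Longest matching prefix is /16 -> next hop BRANCH-B.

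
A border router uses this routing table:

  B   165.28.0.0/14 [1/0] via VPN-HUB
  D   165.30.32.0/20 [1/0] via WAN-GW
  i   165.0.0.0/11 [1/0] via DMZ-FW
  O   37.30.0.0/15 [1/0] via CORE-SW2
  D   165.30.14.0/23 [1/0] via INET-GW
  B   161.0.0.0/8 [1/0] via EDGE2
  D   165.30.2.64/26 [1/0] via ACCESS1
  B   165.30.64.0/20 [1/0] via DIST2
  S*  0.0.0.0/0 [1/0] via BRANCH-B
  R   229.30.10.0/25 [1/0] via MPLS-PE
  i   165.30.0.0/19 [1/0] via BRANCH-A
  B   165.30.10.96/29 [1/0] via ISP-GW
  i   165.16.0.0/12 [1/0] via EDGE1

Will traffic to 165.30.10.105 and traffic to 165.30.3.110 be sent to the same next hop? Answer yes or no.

yes

165.30.10.105: longest match 165.30.0.0/19 -> BRANCH-A
165.30.3.110: longest match 165.30.0.0/19 -> BRANCH-A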